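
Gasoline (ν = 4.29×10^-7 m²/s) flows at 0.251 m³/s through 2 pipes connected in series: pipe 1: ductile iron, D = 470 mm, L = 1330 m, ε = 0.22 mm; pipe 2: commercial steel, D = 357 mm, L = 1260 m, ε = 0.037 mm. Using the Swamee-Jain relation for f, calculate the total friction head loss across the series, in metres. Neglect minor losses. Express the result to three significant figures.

Pipe 1: V = 1.447 m/s, Re = 1.58×10^6, ε/D = 4.68×10^-4, f = 0.01688, h_1 = f(L/D)V²/2g = 5.094 m
Pipe 2: V = 2.508 m/s, Re = 2.09×10^6, ε/D = 1.04×10^-4, f = 0.01291, h_2 = f(L/D)V²/2g = 14.61 m
Series → Q common, losses add: H = Σh = 19.70 m

H ≈ 19.7 m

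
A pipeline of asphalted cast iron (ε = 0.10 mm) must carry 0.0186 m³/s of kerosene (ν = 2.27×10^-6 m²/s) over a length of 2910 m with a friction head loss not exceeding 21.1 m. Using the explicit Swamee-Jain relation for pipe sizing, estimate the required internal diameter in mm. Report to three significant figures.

D ≈ 156 mm

Swamee-Jain (Type III): D = 0.66·[ε^1.25·(LQ²/(gh_f))^4.75 + ν·Q^9.4·(L/(gh_f))^5.2]^0.04
LQ²/(gh_f) = 0.004864; L/(gh_f) = 14.06
Term 1 = ε^1.25·(…)^4.75 = 1.03×10^-16; Term 2 = ν·Q^9.4·(…)^5.2 = 1.14×10^-16
D = 0.66·(1.03×10^-16 + 1.14×10^-16)^0.04 = 0.1560 m = 156 mm
Check: V = 0.973 m/s, Re = 6.69×10^4, f = 0.02211, h_f = 19.9 m ≈ 21.1 m ✓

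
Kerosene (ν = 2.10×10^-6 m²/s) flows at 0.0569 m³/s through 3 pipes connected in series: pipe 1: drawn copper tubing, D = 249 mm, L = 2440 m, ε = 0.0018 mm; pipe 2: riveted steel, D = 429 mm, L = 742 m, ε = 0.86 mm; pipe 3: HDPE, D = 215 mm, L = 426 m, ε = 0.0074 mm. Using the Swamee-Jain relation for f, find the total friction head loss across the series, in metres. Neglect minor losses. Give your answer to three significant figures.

Pipe 1: V = 1.168 m/s, Re = 1.39×10^5, ε/D = 7.23×10^-6, f = 0.01676, h_1 = f(L/D)V²/2g = 11.43 m
Pipe 2: V = 0.3936 m/s, Re = 8.04×10^4, ε/D = 0.00200, f = 0.02572, h_2 = f(L/D)V²/2g = 0.3514 m
Pipe 3: V = 1.567 m/s, Re = 1.60×10^5, ε/D = 3.44×10^-5, f = 0.01649, h_3 = f(L/D)V²/2g = 4.092 m
Series → Q common, losses add: H = Σh = 15.87 m

H ≈ 15.9 m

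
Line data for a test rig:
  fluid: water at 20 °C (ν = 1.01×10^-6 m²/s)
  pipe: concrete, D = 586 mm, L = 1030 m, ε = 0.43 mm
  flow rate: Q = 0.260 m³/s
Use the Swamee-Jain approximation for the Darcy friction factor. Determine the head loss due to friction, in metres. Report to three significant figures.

h_f ≈ 1.58 m

V = 4Q/(πD²) = 4·0.260/(π·0.586²) = 0.9640 m/s
Re = VD/ν = 0.9640·0.586/1.01×10^-6 = 5.59×10^5 → turbulent
ε/D = 0.43/586 = 7.34×10^-4
Swamee-Jain: f = 0.01902
h_f = f(L/D)V²/(2g) = 0.01902·(1030/0.586)·0.9640²/(2·9.81) = 1.584 m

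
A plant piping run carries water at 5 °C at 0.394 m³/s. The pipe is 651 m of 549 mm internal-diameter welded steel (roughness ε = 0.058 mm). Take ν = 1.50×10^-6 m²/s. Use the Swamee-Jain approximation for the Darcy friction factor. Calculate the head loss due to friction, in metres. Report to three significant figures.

h_f ≈ 2.38 m

V = 4Q/(πD²) = 4·0.394/(π·0.549²) = 1.664 m/s
Re = VD/ν = 1.664·0.549/1.50×10^-6 = 6.09×10^5 → turbulent
ε/D = 0.058/549 = 1.06×10^-4
Swamee-Jain: f = 0.01423
h_f = f(L/D)V²/(2g) = 0.01423·(651/0.549)·1.664²/(2·9.81) = 2.382 m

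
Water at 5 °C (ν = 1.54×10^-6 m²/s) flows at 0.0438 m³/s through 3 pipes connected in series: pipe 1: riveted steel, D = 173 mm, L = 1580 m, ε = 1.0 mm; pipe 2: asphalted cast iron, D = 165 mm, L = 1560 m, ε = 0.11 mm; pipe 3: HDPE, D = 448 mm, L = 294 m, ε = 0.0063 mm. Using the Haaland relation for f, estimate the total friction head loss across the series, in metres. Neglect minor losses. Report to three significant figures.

H ≈ 91.2 m

Pipe 1: V = 1.863 m/s, Re = 2.09×10^5, ε/D = 0.00578, f = 0.03219, h_1 = f(L/D)V²/2g = 52.02 m
Pipe 2: V = 2.048 m/s, Re = 2.19×10^5, ε/D = 6.67×10^-4, f = 0.01934, h_2 = f(L/D)V²/2g = 39.11 m
Pipe 3: V = 0.2779 m/s, Re = 8.08×10^4, ε/D = 1.41×10^-5, f = 0.01869, h_3 = f(L/D)V²/2g = 0.04826 m
Series → Q common, losses add: H = Σh = 91.18 m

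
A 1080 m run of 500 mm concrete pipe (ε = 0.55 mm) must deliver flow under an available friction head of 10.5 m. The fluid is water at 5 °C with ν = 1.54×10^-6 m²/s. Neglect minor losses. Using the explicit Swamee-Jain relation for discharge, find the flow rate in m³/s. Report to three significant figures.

Q ≈ 0.424 m³/s

Swamee-Jain (Type II): Q = -0.965·√(gD⁵h_f/L)·ln[ε/(3.7D) + √(3.17ν²L/(gD³h_f))]
√(gD⁵h_f/L) = √(9.81·0.500⁵·10.5/1080) = 0.05459
ε/(3.7D) = 2.97×10^-4; √(3.17ν²L/(gD³h_f)) = 2.51×10^-5
Q = -0.965·0.05459·ln(3.224×10^-4) = 0.4236 m³/s
Check: V = 2.16 m/s, Re = 7.00×10^5, f = 0.02061, h_f = 10.6 m ≈ 10.5 m ✓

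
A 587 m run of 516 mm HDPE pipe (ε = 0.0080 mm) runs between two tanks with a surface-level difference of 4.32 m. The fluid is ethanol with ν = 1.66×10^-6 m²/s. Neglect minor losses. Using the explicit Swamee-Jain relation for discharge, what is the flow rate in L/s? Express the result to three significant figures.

Swamee-Jain (Type II): Q = -0.965·√(gD⁵h_f/L)·ln[ε/(3.7D) + √(3.17ν²L/(gD³h_f))]
√(gD⁵h_f/L) = √(9.81·0.516⁵·4.32/587) = 0.05139
ε/(3.7D) = 4.19×10^-6; √(3.17ν²L/(gD³h_f)) = 2.97×10^-5
Q = -0.965·0.05139·ln(3.387×10^-5) = 0.5105 m³/s
Check: V = 2.44 m/s, Re = 7.59×10^5, f = 0.01248, h_f = 4.31 m ≈ 4.32 m ✓

Q ≈ 510 L/s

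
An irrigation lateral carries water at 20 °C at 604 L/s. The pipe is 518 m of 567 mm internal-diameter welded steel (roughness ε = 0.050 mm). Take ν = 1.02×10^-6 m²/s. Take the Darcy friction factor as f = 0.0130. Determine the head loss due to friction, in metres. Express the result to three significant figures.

h_f ≈ 3.46 m

V = 4Q/(πD²) = 4·0.604/(π·0.567²) = 2.392 m/s
h_f = f(L/D)V²/(2g) = 0.01300·(518/0.567)·2.392²/(2·9.81) = 3.464 m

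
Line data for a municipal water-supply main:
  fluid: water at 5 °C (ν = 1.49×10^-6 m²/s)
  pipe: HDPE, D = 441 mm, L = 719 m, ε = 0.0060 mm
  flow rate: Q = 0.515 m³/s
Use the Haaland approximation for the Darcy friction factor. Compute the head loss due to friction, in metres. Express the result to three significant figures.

V = 4Q/(πD²) = 4·0.515/(π·0.441²) = 3.372 m/s
Re = VD/ν = 3.372·0.441/1.49×10^-6 = 9.98×10^5 → turbulent
ε/D = 0.0060/441 = 1.36×10^-5
Haaland: f = 0.01184
h_f = f(L/D)V²/(2g) = 0.01184·(719/0.441)·3.372²/(2·9.81) = 11.19 m

h_f ≈ 11.2 m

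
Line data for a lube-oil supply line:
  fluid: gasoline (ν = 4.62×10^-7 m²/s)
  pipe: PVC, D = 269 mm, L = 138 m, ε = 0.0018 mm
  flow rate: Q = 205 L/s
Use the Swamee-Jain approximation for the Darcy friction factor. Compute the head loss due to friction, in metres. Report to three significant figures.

V = 4Q/(πD²) = 4·0.205/(π·0.269²) = 3.607 m/s
Re = VD/ν = 3.607·0.269/4.62×10^-7 = 2.10×10^6 → turbulent
ε/D = 0.0018/269 = 6.69×10^-6
Swamee-Jain: f = 0.01055
h_f = f(L/D)V²/(2g) = 0.01055·(138/0.269)·3.607²/(2·9.81) = 3.588 m

h_f ≈ 3.59 m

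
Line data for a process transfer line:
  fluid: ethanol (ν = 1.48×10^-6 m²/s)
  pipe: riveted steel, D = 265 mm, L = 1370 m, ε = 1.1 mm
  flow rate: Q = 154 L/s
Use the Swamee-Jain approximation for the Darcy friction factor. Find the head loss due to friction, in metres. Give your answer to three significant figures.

h_f ≈ 59.7 m

V = 4Q/(πD²) = 4·0.154/(π·0.265²) = 2.792 m/s
Re = VD/ν = 2.792·0.265/1.48×10^-6 = 5.00×10^5 → turbulent
ε/D = 1.1/265 = 0.00415
Swamee-Jain: f = 0.02904
h_f = f(L/D)V²/(2g) = 0.02904·(1370/0.265)·2.792²/(2·9.81) = 59.66 m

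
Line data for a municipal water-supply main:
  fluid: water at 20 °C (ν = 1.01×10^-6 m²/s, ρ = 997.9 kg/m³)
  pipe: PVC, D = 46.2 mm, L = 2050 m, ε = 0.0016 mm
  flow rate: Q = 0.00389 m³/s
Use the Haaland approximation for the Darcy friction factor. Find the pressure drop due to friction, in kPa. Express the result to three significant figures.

Δp ≈ 2120 kPa

V = 4Q/(πD²) = 4·0.00389/(π·0.0462²) = 2.320 m/s
Re = VD/ν = 2.320·0.0462/1.01×10^-6 = 1.06×10^5 → turbulent
ε/D = 0.0016/46.2 = 3.46×10^-5
Haaland: f = 0.01775
h_f = f(L/D)V²/(2g) = 0.01775·(2050/0.0462)·2.320²/(2·9.81) = 216.2 m
Δp = ρg·h_f = 997.9·9.81·216.2 = 2116 kPa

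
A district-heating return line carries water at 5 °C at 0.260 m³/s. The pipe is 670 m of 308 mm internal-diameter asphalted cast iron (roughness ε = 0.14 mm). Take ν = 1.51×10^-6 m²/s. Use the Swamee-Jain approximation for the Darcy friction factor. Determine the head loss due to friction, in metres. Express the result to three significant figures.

h_f ≈ 23.2 m

V = 4Q/(πD²) = 4·0.260/(π·0.308²) = 3.490 m/s
Re = VD/ν = 3.490·0.308/1.51×10^-6 = 7.12×10^5 → turbulent
ε/D = 0.14/308 = 4.55×10^-4
Swamee-Jain: f = 0.01720
h_f = f(L/D)V²/(2g) = 0.01720·(670/0.308)·3.490²/(2·9.81) = 23.22 m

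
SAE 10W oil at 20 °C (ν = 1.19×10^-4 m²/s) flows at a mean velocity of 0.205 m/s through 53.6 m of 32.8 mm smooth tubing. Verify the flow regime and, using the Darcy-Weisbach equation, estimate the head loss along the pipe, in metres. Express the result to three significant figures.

h_f ≈ 3.96 m

Re = VD/ν = 0.205·0.03280/1.19×10^-4 = 56.5 → laminar (Re < 2300)
f = 64/Re = 1.133
h_f = f(L/D)V²/(2g) = 1.133·(53.6/0.03280)·0.205²/(2·9.81) = 3.965 m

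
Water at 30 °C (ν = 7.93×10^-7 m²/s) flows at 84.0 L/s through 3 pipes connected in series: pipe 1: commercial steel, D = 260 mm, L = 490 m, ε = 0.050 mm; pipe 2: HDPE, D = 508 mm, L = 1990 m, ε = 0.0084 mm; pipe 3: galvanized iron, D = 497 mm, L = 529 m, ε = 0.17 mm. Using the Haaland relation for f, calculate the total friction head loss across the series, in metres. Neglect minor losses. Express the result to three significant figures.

H ≈ 4.33 m

Pipe 1: V = 1.582 m/s, Re = 5.19×10^5, ε/D = 1.92×10^-4, f = 0.01517, h_1 = f(L/D)V²/2g = 3.648 m
Pipe 2: V = 0.4144 m/s, Re = 2.65×10^5, ε/D = 1.65×10^-5, f = 0.01480, h_2 = f(L/D)V²/2g = 0.5076 m
Pipe 3: V = 0.4330 m/s, Re = 2.71×10^5, ε/D = 3.42×10^-4, f = 0.01724, h_3 = f(L/D)V²/2g = 0.1753 m
Series → Q common, losses add: H = Σh = 4.330 m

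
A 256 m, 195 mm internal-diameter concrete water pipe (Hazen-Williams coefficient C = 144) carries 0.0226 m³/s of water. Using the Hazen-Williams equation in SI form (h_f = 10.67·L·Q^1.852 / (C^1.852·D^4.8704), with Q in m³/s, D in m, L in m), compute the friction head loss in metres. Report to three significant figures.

h_f ≈ 0.706 m

h_f = 10.67·256·0.0226^1.852 / (144^1.852·0.195^4.8704) = 0.7059 m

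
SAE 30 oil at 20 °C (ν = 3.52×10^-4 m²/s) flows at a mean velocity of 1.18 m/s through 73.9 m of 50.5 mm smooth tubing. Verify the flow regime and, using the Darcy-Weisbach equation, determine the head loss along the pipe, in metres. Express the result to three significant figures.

Re = VD/ν = 1.18·0.05050/3.52×10^-4 = 169 → laminar (Re < 2300)
f = 64/Re = 0.3781
h_f = f(L/D)V²/(2g) = 0.3781·(73.9/0.05050)·1.18²/(2·9.81) = 39.26 m

h_f ≈ 39.3 m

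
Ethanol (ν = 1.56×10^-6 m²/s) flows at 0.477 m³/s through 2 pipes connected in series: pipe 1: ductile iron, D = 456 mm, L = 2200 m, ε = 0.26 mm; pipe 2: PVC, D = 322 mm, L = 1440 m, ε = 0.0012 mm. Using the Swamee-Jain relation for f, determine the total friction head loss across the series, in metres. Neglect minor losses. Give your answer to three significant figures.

Pipe 1: V = 2.921 m/s, Re = 8.54×10^5, ε/D = 5.70×10^-4, f = 0.01784, h_1 = f(L/D)V²/2g = 37.42 m
Pipe 2: V = 5.858 m/s, Re = 1.21×10^6, ε/D = 3.73×10^-6, f = 0.01135, h_2 = f(L/D)V²/2g = 88.77 m
Series → Q common, losses add: H = Σh = 126.2 m

H ≈ 126 m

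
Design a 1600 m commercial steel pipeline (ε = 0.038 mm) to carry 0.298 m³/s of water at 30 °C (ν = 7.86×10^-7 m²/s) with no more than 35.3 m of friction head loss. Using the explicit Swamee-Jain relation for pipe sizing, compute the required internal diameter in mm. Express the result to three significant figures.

Swamee-Jain (Type III): D = 0.66·[ε^1.25·(LQ²/(gh_f))^4.75 + ν·Q^9.4·(L/(gh_f))^5.2]^0.04
LQ²/(gh_f) = 0.4103; L/(gh_f) = 4.620
Term 1 = ε^1.25·(…)^4.75 = 4.34×10^-8; Term 2 = ν·Q^9.4·(…)^5.2 = 2.57×10^-8
D = 0.66·(4.34×10^-8 + 2.57×10^-8)^0.04 = 0.3413 m = 341 mm
Check: V = 3.26 m/s, Re = 1.41×10^6, f = 0.01334, h_f = 33.8 m ≈ 35.3 m ✓

D ≈ 341 mm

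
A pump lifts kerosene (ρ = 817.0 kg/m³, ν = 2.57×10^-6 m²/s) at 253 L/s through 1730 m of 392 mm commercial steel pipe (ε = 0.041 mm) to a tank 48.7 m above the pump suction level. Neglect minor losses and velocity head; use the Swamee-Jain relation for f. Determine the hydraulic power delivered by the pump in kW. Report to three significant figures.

V = 4Q/(πD²) = 2.096 m/s; Re = 3.20×10^5; ε/D = 1.05×10^-4; f = 0.01535
h_f = f(L/D)V²/2g = 15.17 m
Total head H = z + h_f = 48.7 + 15.17 = 63.87 m
P_hyd = ρgQH = 817.0·9.81·0.253·63.87 = 129.5 kW

P_hyd ≈ 130 kW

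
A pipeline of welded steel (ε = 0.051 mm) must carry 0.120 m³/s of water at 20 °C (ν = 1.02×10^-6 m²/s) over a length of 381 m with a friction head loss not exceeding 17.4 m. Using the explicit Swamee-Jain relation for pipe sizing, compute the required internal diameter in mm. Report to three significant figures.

Swamee-Jain (Type III): D = 0.66·[ε^1.25·(LQ²/(gh_f))^4.75 + ν·Q^9.4·(L/(gh_f))^5.2]^0.04
LQ²/(gh_f) = 0.03214; L/(gh_f) = 2.232
Term 1 = ε^1.25·(…)^4.75 = 3.49×10^-13; Term 2 = ν·Q^9.4·(…)^5.2 = 1.47×10^-13
D = 0.66·(3.49×10^-13 + 1.47×10^-13)^0.04 = 0.2125 m = 212 mm
Check: V = 3.38 m/s, Re = 7.05×10^5, f = 0.01549, h_f = 16.2 m ≈ 17.4 m ✓

D ≈ 212 mm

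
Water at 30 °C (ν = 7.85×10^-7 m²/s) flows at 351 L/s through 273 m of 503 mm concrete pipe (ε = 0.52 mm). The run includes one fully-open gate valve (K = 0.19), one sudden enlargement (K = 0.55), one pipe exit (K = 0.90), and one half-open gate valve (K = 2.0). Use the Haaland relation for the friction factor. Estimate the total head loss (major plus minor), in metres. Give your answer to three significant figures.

V = 4Q/(πD²) = 1.766 m/s; V²/2g = 0.1590 m
Re = 1.13×10^6, ε/D = 0.00103 → f = 0.02007 (Haaland)
Major: h_f = f(L/D)·V²/2g = 0.02007·542.7·0.1590 = 1.732 m
Minor: ΣK = 3.64; h_m = ΣK·V²/2g = 0.5788 m
Total H_L = 1.732 + 0.5788 = 2.311 m

H_L ≈ 2.31 m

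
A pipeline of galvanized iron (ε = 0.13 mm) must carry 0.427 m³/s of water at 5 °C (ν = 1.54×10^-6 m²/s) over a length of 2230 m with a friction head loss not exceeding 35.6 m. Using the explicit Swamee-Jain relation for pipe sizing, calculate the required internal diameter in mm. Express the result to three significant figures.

Swamee-Jain (Type III): D = 0.66·[ε^1.25·(LQ²/(gh_f))^4.75 + ν·Q^9.4·(L/(gh_f))^5.2]^0.04
LQ²/(gh_f) = 1.164; L/(gh_f) = 6.385
Term 1 = ε^1.25·(…)^4.75 = 2.86×10^-5; Term 2 = ν·Q^9.4·(…)^5.2 = 7.95×10^-6
D = 0.66·(2.86×10^-5 + 7.95×10^-6)^0.04 = 0.4386 m = 439 mm
Check: V = 2.83 m/s, Re = 8.05×10^5, f = 0.01589, h_f = 32.9 m ≈ 35.6 m ✓

D ≈ 439 mm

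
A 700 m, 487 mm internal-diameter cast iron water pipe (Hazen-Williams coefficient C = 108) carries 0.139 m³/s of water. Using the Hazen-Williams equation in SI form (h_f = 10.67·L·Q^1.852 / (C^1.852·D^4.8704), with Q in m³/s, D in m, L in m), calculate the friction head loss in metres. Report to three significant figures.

h_f = 10.67·700·0.139^1.852 / (108^1.852·0.487^4.8704) = 1.102 m

h_f ≈ 1.10 m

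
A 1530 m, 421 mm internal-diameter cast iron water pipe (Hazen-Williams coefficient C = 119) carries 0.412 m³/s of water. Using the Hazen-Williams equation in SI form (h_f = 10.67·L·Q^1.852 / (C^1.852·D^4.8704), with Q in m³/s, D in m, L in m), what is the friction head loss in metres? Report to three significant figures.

h_f ≈ 30.6 m

h_f = 10.67·1530·0.412^1.852 / (119^1.852·0.421^4.8704) = 30.59 m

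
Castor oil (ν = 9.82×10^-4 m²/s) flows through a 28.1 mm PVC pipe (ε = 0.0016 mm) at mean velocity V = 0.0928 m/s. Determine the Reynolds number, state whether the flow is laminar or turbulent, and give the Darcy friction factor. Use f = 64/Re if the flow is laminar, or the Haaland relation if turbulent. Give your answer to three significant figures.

Re ≈ 2.66; laminar; f = 64/Re ≈ 24.1

Re = VD/ν = 0.09280·0.0281/9.82×10^-4 = 2.66
Re < 2300 → laminar → f = 64/Re = 24.10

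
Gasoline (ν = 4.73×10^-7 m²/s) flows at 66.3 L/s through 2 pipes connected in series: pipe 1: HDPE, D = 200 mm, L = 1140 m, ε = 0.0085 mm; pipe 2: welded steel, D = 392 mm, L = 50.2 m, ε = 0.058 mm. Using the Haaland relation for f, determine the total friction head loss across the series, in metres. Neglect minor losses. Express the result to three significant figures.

Pipe 1: V = 2.110 m/s, Re = 8.92×10^5, ε/D = 4.25×10^-5, f = 0.01256, h_1 = f(L/D)V²/2g = 16.25 m
Pipe 2: V = 0.5494 m/s, Re = 4.55×10^5, ε/D = 1.48×10^-4, f = 0.01492, h_2 = f(L/D)V²/2g = 0.02939 m
Series → Q common, losses add: H = Σh = 16.28 m

H ≈ 16.3 m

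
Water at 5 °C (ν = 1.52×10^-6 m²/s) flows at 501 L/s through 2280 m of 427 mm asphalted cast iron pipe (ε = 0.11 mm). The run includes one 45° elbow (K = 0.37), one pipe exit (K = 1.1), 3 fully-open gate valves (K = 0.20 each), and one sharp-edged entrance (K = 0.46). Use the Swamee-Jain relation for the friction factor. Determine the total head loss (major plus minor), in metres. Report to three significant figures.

V = 4Q/(πD²) = 3.499 m/s; V²/2g = 0.6239 m
Re = 9.83×10^5, ε/D = 2.58×10^-4 → f = 0.01538 (Swamee-Jain)
Major: h_f = f(L/D)·V²/2g = 0.01538·5340·0.6239 = 51.22 m
Minor: ΣK = 2.53; h_m = ΣK·V²/2g = 1.578 m
Total H_L = 51.22 + 1.578 = 52.80 m

H_L ≈ 52.8 m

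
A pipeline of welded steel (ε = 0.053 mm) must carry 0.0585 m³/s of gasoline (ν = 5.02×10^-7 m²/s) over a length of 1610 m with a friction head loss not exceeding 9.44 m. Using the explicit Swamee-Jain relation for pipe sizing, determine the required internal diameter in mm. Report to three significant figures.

D ≈ 240 mm

Swamee-Jain (Type III): D = 0.66·[ε^1.25·(LQ²/(gh_f))^4.75 + ν·Q^9.4·(L/(gh_f))^5.2]^0.04
LQ²/(gh_f) = 0.05950; L/(gh_f) = 17.39
Term 1 = ε^1.25·(…)^4.75 = 6.83×10^-12; Term 2 = ν·Q^9.4·(…)^5.2 = 3.64×10^-12
D = 0.66·(6.83×10^-12 + 3.64×10^-12)^0.04 = 0.2401 m = 240 mm
Check: V = 1.29 m/s, Re = 6.18×10^5, f = 0.01545, h_f = 8.82 m ≈ 9.44 m ✓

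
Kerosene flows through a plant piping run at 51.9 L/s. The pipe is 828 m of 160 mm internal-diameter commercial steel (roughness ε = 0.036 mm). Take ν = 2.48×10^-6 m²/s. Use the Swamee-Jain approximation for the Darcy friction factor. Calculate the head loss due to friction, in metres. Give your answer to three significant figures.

h_f ≈ 31.1 m

V = 4Q/(πD²) = 4·0.0519/(π·0.160²) = 2.581 m/s
Re = VD/ν = 2.581·0.160/2.48×10^-6 = 1.67×10^5 → turbulent
ε/D = 0.036/160 = 2.25×10^-4
Swamee-Jain: f = 0.01772
h_f = f(L/D)V²/(2g) = 0.01772·(828/0.160)·2.581²/(2·9.81) = 31.15 m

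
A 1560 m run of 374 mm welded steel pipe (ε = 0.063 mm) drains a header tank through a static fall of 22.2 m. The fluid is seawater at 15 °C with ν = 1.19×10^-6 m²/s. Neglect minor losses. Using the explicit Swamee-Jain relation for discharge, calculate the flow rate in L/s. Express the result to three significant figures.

Q ≈ 295 L/s

Swamee-Jain (Type II): Q = -0.965·√(gD⁵h_f/L)·ln[ε/(3.7D) + √(3.17ν²L/(gD³h_f))]
√(gD⁵h_f/L) = √(9.81·0.374⁵·22.2/1560) = 0.03196
ε/(3.7D) = 4.55×10^-5; √(3.17ν²L/(gD³h_f)) = 2.48×10^-5
Q = -0.965·0.03196·ln(7.032×10^-5) = 0.2949 m³/s
Check: V = 2.68 m/s, Re = 8.44×10^5, f = 0.01457, h_f = 22.3 m ≈ 22.2 m ✓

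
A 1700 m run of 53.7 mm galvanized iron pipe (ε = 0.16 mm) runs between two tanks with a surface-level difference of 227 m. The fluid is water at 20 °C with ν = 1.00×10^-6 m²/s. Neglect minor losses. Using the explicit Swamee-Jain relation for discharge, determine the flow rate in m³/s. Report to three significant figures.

Q ≈ 0.00515 m³/s

Swamee-Jain (Type II): Q = -0.965·√(gD⁵h_f/L)·ln[ε/(3.7D) + √(3.17ν²L/(gD³h_f))]
√(gD⁵h_f/L) = √(9.81·0.0537⁵·227/1700) = 7.648×10^-4
ε/(3.7D) = 8.05×10^-4; √(3.17ν²L/(gD³h_f)) = 1.25×10^-4
Q = -0.965·7.648×10^-4·ln(9.303×10^-4) = 0.005152 m³/s
Check: V = 2.27 m/s, Re = 1.22×10^5, f = 0.02743, h_f = 229 m ≈ 227 m ✓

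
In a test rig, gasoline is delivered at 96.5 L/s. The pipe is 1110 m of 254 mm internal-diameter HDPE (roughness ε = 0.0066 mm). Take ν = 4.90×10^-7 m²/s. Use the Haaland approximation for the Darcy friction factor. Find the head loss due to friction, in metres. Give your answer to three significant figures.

V = 4Q/(πD²) = 4·0.0965/(π·0.254²) = 1.904 m/s
Re = VD/ν = 1.904·0.254/4.90×10^-7 = 9.87×10^5 → turbulent
ε/D = 0.0066/254 = 2.60×10^-5
Haaland: f = 0.01210
h_f = f(L/D)V²/(2g) = 0.01210·(1110/0.254)·1.904²/(2·9.81) = 9.773 m

h_f ≈ 9.77 m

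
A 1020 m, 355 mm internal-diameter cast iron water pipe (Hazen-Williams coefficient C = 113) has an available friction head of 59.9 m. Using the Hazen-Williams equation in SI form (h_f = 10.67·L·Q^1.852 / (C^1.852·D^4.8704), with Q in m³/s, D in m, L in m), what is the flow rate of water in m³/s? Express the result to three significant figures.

Q ≈ 0.447 m³/s

Rearranging: Q = [h_f·C^1.852·D^4.8704 / (10.67·L)]^(1/1.852)
Q = [59.9·113^1.852·0.355^4.8704 / (10.67·1020)]^0.540 = 0.4470 m³/s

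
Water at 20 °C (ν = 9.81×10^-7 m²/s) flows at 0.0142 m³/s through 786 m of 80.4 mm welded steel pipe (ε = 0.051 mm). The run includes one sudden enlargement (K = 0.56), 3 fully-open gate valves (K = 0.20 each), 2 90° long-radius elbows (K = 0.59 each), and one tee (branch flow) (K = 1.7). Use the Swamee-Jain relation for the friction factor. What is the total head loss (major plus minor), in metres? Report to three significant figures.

V = 4Q/(πD²) = 2.797 m/s; V²/2g = 0.3987 m
Re = 2.29×10^5, ε/D = 6.34×10^-4 → f = 0.01941 (Swamee-Jain)
Major: h_f = f(L/D)·V²/2g = 0.01941·9776·0.3987 = 75.64 m
Minor: ΣK = 4.04; h_m = ΣK·V²/2g = 1.611 m
Total H_L = 75.64 + 1.611 = 77.25 m

H_L ≈ 77.3 m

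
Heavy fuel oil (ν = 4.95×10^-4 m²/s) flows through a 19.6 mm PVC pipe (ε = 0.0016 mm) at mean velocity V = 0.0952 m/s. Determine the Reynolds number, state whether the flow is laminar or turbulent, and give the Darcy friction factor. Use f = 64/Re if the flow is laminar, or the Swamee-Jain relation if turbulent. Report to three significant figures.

Re ≈ 3.77; laminar; f = 64/Re ≈ 17.0

Re = VD/ν = 0.09520·0.0196/4.95×10^-4 = 3.77
Re < 2300 → laminar → f = 64/Re = 16.98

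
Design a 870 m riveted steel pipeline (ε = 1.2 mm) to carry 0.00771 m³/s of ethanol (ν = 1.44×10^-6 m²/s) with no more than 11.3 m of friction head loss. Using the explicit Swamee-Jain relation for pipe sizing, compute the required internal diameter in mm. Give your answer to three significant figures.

D ≈ 110 mm

Swamee-Jain (Type III): D = 0.66·[ε^1.25·(LQ²/(gh_f))^4.75 + ν·Q^9.4·(L/(gh_f))^5.2]^0.04
LQ²/(gh_f) = 4.665×10^-4; L/(gh_f) = 7.848
Term 1 = ε^1.25·(…)^4.75 = 3.36×10^-20; Term 2 = ν·Q^9.4·(…)^5.2 = 8.90×10^-22
D = 0.66·(3.36×10^-20 + 8.90×10^-22)^0.04 = 0.1099 m = 110 mm
Check: V = 0.813 m/s, Re = 6.20×10^4, f = 0.04030, h_f = 10.7 m ≈ 11.3 m ✓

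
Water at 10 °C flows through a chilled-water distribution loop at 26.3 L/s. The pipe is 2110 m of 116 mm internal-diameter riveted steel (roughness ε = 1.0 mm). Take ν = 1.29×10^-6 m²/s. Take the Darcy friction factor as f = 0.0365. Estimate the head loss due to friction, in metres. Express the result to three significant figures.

h_f ≈ 210 m

V = 4Q/(πD²) = 4·0.0263/(π·0.116²) = 2.489 m/s
h_f = f(L/D)V²/(2g) = 0.03650·(2110/0.116)·2.489²/(2·9.81) = 209.6 m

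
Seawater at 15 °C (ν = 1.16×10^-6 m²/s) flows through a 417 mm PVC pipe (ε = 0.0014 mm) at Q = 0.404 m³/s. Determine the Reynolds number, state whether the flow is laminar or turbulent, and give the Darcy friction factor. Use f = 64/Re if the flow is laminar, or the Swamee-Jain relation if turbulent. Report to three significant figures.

Re ≈ 1.06×10^6; turbulent; f ≈ 0.0116

V = 4Q/(πD²) = 2.958 m/s
Re = VD/ν = 2.958·0.417/1.16×10^-6 = 1.06×10^6
Re > 4000 → turbulent; ε/D = 3.36×10^-6
Swamee-Jain: f = 0.01158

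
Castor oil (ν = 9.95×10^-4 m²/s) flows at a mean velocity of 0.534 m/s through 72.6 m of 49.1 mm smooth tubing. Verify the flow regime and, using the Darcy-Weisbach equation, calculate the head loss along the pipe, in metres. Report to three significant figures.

Re = VD/ν = 0.534·0.04910/9.95×10^-4 = 26.4 → laminar (Re < 2300)
f = 64/Re = 2.429
h_f = f(L/D)V²/(2g) = 2.429·(72.6/0.04910)·0.534²/(2·9.81) = 52.19 m

h_f ≈ 52.2 m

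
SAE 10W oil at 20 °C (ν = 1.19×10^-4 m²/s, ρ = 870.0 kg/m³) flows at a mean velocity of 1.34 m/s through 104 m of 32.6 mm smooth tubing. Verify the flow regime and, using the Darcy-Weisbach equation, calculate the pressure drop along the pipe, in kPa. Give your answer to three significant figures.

Re = VD/ν = 1.34·0.03260/1.19×10^-4 = 367 → laminar (Re < 2300)
f = 64/Re = 0.1743
h_f = f(L/D)V²/(2g) = 0.1743·(104/0.03260)·1.34²/(2·9.81) = 50.90 m
Δp = ρg·h_f = 870.0·9.81·50.90 = 434.4 kPa

Δp ≈ 434 kPa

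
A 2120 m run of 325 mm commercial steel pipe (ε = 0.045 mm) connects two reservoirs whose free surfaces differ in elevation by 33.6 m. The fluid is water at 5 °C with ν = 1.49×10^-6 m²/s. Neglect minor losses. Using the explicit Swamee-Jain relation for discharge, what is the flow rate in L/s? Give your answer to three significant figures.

Swamee-Jain (Type II): Q = -0.965·√(gD⁵h_f/L)·ln[ε/(3.7D) + √(3.17ν²L/(gD³h_f))]
√(gD⁵h_f/L) = √(9.81·0.325⁵·33.6/2120) = 0.02374
ε/(3.7D) = 3.74×10^-5; √(3.17ν²L/(gD³h_f)) = 3.63×10^-5
Q = -0.965·0.02374·ln(7.373×10^-5) = 0.2180 m³/s
Check: V = 2.63 m/s, Re = 5.73×10^5, f = 0.01470, h_f = 33.7 m ≈ 33.6 m ✓

Q ≈ 218 L/s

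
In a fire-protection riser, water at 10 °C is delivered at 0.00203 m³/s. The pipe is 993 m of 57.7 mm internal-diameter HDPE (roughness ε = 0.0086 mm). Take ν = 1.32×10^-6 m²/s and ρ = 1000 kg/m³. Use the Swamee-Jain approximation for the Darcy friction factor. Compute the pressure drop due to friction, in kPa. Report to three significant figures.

V = 4Q/(πD²) = 4·0.00203/(π·0.0577²) = 0.7763 m/s
Re = VD/ν = 0.7763·0.0577/1.32×10^-6 = 3.39×10^4 → turbulent
ε/D = 0.0086/57.7 = 1.49×10^-4
Swamee-Jain: f = 0.02319
h_f = f(L/D)V²/(2g) = 0.02319·(993/0.0577)·0.7763²/(2·9.81) = 12.26 m
Δp = ρg·h_f = 1000·9.81·12.26 = 120.2 kPa

Δp ≈ 120 kPa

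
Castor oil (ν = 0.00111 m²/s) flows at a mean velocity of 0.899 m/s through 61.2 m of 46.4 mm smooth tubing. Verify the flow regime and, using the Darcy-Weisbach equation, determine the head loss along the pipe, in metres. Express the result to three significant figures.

Re = VD/ν = 0.899·0.04640/0.00111 = 37.6 → laminar (Re < 2300)
f = 64/Re = 1.703
h_f = f(L/D)V²/(2g) = 1.703·(61.2/0.04640)·0.899²/(2·9.81) = 92.53 m

h_f ≈ 92.5 m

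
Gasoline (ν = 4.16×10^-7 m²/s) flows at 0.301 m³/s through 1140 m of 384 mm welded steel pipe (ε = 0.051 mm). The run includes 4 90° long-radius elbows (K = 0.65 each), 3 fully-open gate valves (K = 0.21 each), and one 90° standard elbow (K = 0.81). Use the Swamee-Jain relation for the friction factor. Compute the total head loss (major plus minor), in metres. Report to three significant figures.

H_L ≈ 15.0 m

V = 4Q/(πD²) = 2.599 m/s; V²/2g = 0.3443 m
Re = 2.40×10^6, ε/D = 1.33×10^-4 → f = 0.01331 (Swamee-Jain)
Major: h_f = f(L/D)·V²/2g = 0.01331·2969·0.3443 = 13.60 m
Minor: ΣK = 4.04; h_m = ΣK·V²/2g = 1.391 m
Total H_L = 13.60 + 1.391 = 14.99 m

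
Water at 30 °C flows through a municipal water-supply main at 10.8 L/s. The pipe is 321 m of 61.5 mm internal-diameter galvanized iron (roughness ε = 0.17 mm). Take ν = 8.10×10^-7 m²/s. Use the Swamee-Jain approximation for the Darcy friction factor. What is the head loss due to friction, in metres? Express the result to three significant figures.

h_f ≈ 92.3 m

V = 4Q/(πD²) = 4·0.0108/(π·0.0615²) = 3.636 m/s
Re = VD/ν = 3.636·0.0615/8.10×10^-7 = 2.76×10^5 → turbulent
ε/D = 0.17/61.5 = 0.00276
Swamee-Jain: f = 0.02625
h_f = f(L/D)V²/(2g) = 0.02625·(321/0.0615)·3.636²/(2·9.81) = 92.29 m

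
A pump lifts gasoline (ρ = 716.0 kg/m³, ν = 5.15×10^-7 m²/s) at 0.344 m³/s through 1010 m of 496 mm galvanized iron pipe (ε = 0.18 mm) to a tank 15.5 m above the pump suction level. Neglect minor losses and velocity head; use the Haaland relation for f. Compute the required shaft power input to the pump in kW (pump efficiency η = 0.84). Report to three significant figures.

P_shaft ≈ 59.7 kW

V = 4Q/(πD²) = 1.780 m/s; Re = 1.71×10^6; ε/D = 3.63×10^-4; f = 0.01592
h_f = f(L/D)V²/2g = 5.238 m
Total head H = z + h_f = 15.5 + 5.238 = 20.74 m
P_hyd = ρgQH = 716.0·9.81·0.344·20.74 = 50.11 kW
P_shaft = P_hyd/η = 50.11/0.84 = 59.65 kW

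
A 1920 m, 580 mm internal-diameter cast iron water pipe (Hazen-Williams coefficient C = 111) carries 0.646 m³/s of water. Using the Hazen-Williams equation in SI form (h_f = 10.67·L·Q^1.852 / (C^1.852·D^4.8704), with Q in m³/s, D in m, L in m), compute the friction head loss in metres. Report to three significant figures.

h_f ≈ 21.1 m

h_f = 10.67·1920·0.646^1.852 / (111^1.852·0.580^4.8704) = 21.10 m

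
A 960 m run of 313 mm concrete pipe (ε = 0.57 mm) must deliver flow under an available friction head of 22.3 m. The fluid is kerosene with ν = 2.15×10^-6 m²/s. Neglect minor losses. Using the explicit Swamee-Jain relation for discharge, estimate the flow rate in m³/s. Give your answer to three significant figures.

Q ≈ 0.190 m³/s

Swamee-Jain (Type II): Q = -0.965·√(gD⁵h_f/L)·ln[ε/(3.7D) + √(3.17ν²L/(gD³h_f))]
√(gD⁵h_f/L) = √(9.81·0.313⁵·22.3/960) = 0.02616
ε/(3.7D) = 4.92×10^-4; √(3.17ν²L/(gD³h_f)) = 4.58×10^-5
Q = -0.965·0.02616·ln(5.380×10^-4) = 0.1901 m³/s
Check: V = 2.47 m/s, Re = 3.60×10^5, f = 0.02352, h_f = 22.4 m ≈ 22.3 m ✓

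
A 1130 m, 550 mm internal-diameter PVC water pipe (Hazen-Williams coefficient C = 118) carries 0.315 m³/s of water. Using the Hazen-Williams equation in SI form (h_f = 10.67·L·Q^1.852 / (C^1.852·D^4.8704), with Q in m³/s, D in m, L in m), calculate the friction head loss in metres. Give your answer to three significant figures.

h_f = 10.67·1130·0.315^1.852 / (118^1.852·0.550^4.8704) = 3.798 m

h_f ≈ 3.80 m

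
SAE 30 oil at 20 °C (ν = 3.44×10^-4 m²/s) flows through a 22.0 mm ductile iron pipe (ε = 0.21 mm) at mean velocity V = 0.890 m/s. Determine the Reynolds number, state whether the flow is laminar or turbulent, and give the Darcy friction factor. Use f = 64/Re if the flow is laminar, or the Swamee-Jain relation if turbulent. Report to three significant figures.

Re = VD/ν = 0.8900·0.0220/3.44×10^-4 = 56.9
Re < 2300 → laminar → f = 64/Re = 1.124

Re ≈ 56.9; laminar; f = 64/Re ≈ 1.12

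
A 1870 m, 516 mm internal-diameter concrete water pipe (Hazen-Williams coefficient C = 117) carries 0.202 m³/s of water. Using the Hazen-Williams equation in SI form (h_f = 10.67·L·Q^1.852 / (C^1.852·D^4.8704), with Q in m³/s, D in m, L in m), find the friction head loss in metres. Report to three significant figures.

h_f ≈ 3.83 m

h_f = 10.67·1870·0.202^1.852 / (117^1.852·0.516^4.8704) = 3.826 m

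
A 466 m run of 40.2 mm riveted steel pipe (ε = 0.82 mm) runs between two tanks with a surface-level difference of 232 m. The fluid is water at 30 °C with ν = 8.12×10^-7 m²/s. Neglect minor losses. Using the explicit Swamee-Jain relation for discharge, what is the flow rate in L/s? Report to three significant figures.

Swamee-Jain (Type II): Q = -0.965·√(gD⁵h_f/L)·ln[ε/(3.7D) + √(3.17ν²L/(gD³h_f))]
√(gD⁵h_f/L) = √(9.81·0.0402⁵·232/466) = 7.161×10^-4
ε/(3.7D) = 0.00551; √(3.17ν²L/(gD³h_f)) = 8.12×10^-5
Q = -0.965·7.161×10^-4·ln(0.005594) = 0.003584 m³/s
Check: V = 2.82 m/s, Re = 1.40×10^5, f = 0.04946, h_f = 233 m ≈ 232 m ✓

Q ≈ 3.58 L/s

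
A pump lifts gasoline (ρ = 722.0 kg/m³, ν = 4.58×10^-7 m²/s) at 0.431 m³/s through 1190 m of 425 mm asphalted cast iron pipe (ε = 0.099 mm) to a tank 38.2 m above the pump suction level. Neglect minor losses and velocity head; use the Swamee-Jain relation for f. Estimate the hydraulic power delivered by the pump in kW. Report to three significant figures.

V = 4Q/(πD²) = 3.038 m/s; Re = 2.82×10^6; ε/D = 2.33×10^-4; f = 0.01457
h_f = f(L/D)V²/2g = 19.19 m
Total head H = z + h_f = 38.2 + 19.19 = 57.39 m
P_hyd = ρgQH = 722.0·9.81·0.431·57.39 = 175.2 kW

P_hyd ≈ 175 kW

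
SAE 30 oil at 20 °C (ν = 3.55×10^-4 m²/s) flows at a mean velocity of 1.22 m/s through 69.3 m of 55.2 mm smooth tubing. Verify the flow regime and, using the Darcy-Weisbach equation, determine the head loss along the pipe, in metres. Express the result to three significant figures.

h_f ≈ 32.1 m

Re = VD/ν = 1.22·0.05520/3.55×10^-4 = 190 → laminar (Re < 2300)
f = 64/Re = 0.3374
h_f = f(L/D)V²/(2g) = 0.3374·(69.3/0.05520)·1.22²/(2·9.81) = 32.13 m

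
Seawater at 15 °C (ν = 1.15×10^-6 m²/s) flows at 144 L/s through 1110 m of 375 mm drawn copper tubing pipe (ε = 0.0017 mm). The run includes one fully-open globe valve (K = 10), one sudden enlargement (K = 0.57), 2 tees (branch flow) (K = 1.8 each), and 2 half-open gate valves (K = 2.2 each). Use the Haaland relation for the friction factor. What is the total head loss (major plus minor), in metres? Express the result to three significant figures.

V = 4Q/(πD²) = 1.304 m/s; V²/2g = 0.08664 m
Re = 4.25×10^5, ε/D = 4.53×10^-6 → f = 0.01349 (Haaland)
Major: h_f = f(L/D)·V²/2g = 0.01349·2960·0.08664 = 3.461 m
Minor: ΣK = 18.6; h_m = ΣK·V²/2g = 1.609 m
Total H_L = 3.461 + 1.609 = 5.070 m

H_L ≈ 5.07 m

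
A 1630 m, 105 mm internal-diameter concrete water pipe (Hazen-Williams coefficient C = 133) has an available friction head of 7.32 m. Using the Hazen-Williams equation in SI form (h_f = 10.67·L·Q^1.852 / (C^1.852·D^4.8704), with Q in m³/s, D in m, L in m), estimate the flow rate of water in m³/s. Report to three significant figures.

Rearranging: Q = [h_f·C^1.852·D^4.8704 / (10.67·L)]^(1/1.852)
Q = [7.32·133^1.852·0.105^4.8704 / (10.67·1630)]^0.540 = 0.005333 m³/s

Q ≈ 0.00533 m³/s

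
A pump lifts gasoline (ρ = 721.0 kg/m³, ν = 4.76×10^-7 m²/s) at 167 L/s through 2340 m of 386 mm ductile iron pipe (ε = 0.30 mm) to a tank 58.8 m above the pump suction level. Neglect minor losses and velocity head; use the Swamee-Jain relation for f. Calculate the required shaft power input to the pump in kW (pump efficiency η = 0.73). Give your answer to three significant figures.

P_shaft ≈ 114 kW

V = 4Q/(πD²) = 1.427 m/s; Re = 1.16×10^6; ε/D = 7.77×10^-4; f = 0.01889
h_f = f(L/D)V²/2g = 11.89 m
Total head H = z + h_f = 58.8 + 11.89 = 70.69 m
P_hyd = ρgQH = 721.0·9.81·0.167·70.69 = 83.49 kW
P_shaft = P_hyd/η = 83.49/0.73 = 114.4 kW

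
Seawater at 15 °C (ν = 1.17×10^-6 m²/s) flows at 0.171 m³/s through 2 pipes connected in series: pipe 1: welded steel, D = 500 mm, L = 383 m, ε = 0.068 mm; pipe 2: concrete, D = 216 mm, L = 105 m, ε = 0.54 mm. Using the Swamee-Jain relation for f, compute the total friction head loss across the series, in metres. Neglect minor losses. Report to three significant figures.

Pipe 1: V = 0.8709 m/s, Re = 3.72×10^5, ε/D = 1.36×10^-4, f = 0.01536, h_1 = f(L/D)V²/2g = 0.4548 m
Pipe 2: V = 4.667 m/s, Re = 8.62×10^5, ε/D = 0.00250, f = 0.02513, h_2 = f(L/D)V²/2g = 13.56 m
Series → Q common, losses add: H = Σh = 14.02 m

H ≈ 14.0 m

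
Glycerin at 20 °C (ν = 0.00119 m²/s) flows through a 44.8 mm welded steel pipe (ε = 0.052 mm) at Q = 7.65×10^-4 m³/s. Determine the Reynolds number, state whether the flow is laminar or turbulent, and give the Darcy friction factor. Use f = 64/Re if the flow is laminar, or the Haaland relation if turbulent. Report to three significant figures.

Re ≈ 18.3; laminar; f = 64/Re ≈ 3.50

V = 4Q/(πD²) = 0.4853 m/s
Re = VD/ν = 0.4853·0.0448/0.00119 = 18.3
Re < 2300 → laminar → f = 64/Re = 3.503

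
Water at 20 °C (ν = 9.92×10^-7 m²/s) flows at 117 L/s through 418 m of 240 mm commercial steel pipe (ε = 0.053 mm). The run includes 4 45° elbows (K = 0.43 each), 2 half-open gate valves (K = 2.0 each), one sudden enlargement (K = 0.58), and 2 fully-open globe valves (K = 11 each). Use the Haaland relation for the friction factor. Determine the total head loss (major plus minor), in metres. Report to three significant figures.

V = 4Q/(πD²) = 2.586 m/s; V²/2g = 0.3409 m
Re = 6.26×10^5, ε/D = 2.21×10^-4 → f = 0.01523 (Haaland)
Major: h_f = f(L/D)·V²/2g = 0.01523·1742·0.3409 = 9.043 m
Minor: ΣK = 28.3; h_m = ΣK·V²/2g = 9.648 m
Total H_L = 9.043 + 9.648 = 18.69 m

H_L ≈ 18.7 m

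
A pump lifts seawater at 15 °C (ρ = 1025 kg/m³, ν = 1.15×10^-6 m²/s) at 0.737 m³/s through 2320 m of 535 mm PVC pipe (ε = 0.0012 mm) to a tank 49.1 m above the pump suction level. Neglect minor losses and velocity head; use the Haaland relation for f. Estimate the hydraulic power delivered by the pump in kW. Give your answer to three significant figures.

V = 4Q/(πD²) = 3.278 m/s; Re = 1.53×10^6; ε/D = 2.24×10^-6; f = 0.01085
h_f = f(L/D)V²/2g = 25.78 m
Total head H = z + h_f = 49.1 + 25.78 = 74.88 m
P_hyd = ρgQH = 1025·9.81·0.737·74.88 = 554.9 kW

P_hyd ≈ 555 kW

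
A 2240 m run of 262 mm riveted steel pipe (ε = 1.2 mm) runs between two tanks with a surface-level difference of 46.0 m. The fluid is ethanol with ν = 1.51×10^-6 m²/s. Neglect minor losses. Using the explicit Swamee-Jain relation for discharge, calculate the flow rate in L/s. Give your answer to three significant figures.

Swamee-Jain (Type II): Q = -0.965·√(gD⁵h_f/L)·ln[ε/(3.7D) + √(3.17ν²L/(gD³h_f))]
√(gD⁵h_f/L) = √(9.81·0.262⁵·46.0/2240) = 0.01577
ε/(3.7D) = 0.00124; √(3.17ν²L/(gD³h_f)) = 4.47×10^-5
Q = -0.965·0.01577·ln(0.001283) = 0.1013 m³/s
Check: V = 1.88 m/s, Re = 3.26×10^5, f = 0.03002, h_f = 46.2 m ≈ 46.0 m ✓

Q ≈ 101 L/s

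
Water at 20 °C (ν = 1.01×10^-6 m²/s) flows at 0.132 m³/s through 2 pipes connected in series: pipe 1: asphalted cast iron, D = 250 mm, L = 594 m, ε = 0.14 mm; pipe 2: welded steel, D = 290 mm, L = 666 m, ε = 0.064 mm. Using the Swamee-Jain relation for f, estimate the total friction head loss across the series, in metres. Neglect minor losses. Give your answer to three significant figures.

Pipe 1: V = 2.689 m/s, Re = 6.66×10^5, ε/D = 5.60×10^-4, f = 0.01793, h_1 = f(L/D)V²/2g = 15.70 m
Pipe 2: V = 1.998 m/s, Re = 5.74×10^5, ε/D = 2.21×10^-4, f = 0.01553, h_2 = f(L/D)V²/2g = 7.261 m
Series → Q common, losses add: H = Σh = 22.96 m

H ≈ 23.0 m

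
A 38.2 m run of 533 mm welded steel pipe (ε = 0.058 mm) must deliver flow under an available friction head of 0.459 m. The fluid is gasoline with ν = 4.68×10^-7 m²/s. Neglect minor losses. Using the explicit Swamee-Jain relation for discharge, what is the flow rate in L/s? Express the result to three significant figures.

Q ≈ 704 L/s

Swamee-Jain (Type II): Q = -0.965·√(gD⁵h_f/L)·ln[ε/(3.7D) + √(3.17ν²L/(gD³h_f))]
√(gD⁵h_f/L) = √(9.81·0.533⁵·0.459/38.2) = 0.07121
ε/(3.7D) = 2.94×10^-5; √(3.17ν²L/(gD³h_f)) = 6.24×10^-6
Q = -0.965·0.07121·ln(3.565×10^-5) = 0.7038 m³/s
Check: V = 3.15 m/s, Re = 3.59×10^6, f = 0.01270, h_f = 0.462 m ≈ 0.459 m ✓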